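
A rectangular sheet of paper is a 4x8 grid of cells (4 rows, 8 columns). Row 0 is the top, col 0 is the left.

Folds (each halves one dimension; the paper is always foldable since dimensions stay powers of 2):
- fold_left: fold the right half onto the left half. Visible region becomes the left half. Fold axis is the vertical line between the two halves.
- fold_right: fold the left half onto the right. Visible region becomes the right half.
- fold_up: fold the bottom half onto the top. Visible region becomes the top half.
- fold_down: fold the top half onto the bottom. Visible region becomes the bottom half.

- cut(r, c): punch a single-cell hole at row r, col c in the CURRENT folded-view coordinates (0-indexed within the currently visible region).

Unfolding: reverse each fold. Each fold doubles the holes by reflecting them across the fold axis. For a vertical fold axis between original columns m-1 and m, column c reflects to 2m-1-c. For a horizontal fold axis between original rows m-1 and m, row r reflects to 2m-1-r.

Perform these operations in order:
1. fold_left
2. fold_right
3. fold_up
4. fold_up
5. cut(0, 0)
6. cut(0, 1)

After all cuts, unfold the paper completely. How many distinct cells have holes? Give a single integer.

Op 1 fold_left: fold axis v@4; visible region now rows[0,4) x cols[0,4) = 4x4
Op 2 fold_right: fold axis v@2; visible region now rows[0,4) x cols[2,4) = 4x2
Op 3 fold_up: fold axis h@2; visible region now rows[0,2) x cols[2,4) = 2x2
Op 4 fold_up: fold axis h@1; visible region now rows[0,1) x cols[2,4) = 1x2
Op 5 cut(0, 0): punch at orig (0,2); cuts so far [(0, 2)]; region rows[0,1) x cols[2,4) = 1x2
Op 6 cut(0, 1): punch at orig (0,3); cuts so far [(0, 2), (0, 3)]; region rows[0,1) x cols[2,4) = 1x2
Unfold 1 (reflect across h@1): 4 holes -> [(0, 2), (0, 3), (1, 2), (1, 3)]
Unfold 2 (reflect across h@2): 8 holes -> [(0, 2), (0, 3), (1, 2), (1, 3), (2, 2), (2, 3), (3, 2), (3, 3)]
Unfold 3 (reflect across v@2): 16 holes -> [(0, 0), (0, 1), (0, 2), (0, 3), (1, 0), (1, 1), (1, 2), (1, 3), (2, 0), (2, 1), (2, 2), (2, 3), (3, 0), (3, 1), (3, 2), (3, 3)]
Unfold 4 (reflect across v@4): 32 holes -> [(0, 0), (0, 1), (0, 2), (0, 3), (0, 4), (0, 5), (0, 6), (0, 7), (1, 0), (1, 1), (1, 2), (1, 3), (1, 4), (1, 5), (1, 6), (1, 7), (2, 0), (2, 1), (2, 2), (2, 3), (2, 4), (2, 5), (2, 6), (2, 7), (3, 0), (3, 1), (3, 2), (3, 3), (3, 4), (3, 5), (3, 6), (3, 7)]

Answer: 32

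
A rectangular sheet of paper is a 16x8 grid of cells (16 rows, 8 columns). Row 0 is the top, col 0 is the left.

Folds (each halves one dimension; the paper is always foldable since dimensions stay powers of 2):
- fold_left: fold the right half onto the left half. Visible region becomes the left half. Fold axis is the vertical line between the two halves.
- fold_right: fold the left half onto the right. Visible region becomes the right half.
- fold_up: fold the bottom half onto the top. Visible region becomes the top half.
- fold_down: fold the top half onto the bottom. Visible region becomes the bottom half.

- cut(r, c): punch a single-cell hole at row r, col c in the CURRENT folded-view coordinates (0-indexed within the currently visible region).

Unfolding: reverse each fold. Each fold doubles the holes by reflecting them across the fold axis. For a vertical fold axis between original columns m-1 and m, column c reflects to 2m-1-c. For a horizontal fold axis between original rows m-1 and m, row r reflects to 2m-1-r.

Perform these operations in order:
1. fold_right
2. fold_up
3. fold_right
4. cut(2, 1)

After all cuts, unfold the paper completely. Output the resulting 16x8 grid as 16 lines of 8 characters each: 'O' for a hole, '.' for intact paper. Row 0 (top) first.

Answer: ........
........
O..OO..O
........
........
........
........
........
........
........
........
........
........
O..OO..O
........
........

Derivation:
Op 1 fold_right: fold axis v@4; visible region now rows[0,16) x cols[4,8) = 16x4
Op 2 fold_up: fold axis h@8; visible region now rows[0,8) x cols[4,8) = 8x4
Op 3 fold_right: fold axis v@6; visible region now rows[0,8) x cols[6,8) = 8x2
Op 4 cut(2, 1): punch at orig (2,7); cuts so far [(2, 7)]; region rows[0,8) x cols[6,8) = 8x2
Unfold 1 (reflect across v@6): 2 holes -> [(2, 4), (2, 7)]
Unfold 2 (reflect across h@8): 4 holes -> [(2, 4), (2, 7), (13, 4), (13, 7)]
Unfold 3 (reflect across v@4): 8 holes -> [(2, 0), (2, 3), (2, 4), (2, 7), (13, 0), (13, 3), (13, 4), (13, 7)]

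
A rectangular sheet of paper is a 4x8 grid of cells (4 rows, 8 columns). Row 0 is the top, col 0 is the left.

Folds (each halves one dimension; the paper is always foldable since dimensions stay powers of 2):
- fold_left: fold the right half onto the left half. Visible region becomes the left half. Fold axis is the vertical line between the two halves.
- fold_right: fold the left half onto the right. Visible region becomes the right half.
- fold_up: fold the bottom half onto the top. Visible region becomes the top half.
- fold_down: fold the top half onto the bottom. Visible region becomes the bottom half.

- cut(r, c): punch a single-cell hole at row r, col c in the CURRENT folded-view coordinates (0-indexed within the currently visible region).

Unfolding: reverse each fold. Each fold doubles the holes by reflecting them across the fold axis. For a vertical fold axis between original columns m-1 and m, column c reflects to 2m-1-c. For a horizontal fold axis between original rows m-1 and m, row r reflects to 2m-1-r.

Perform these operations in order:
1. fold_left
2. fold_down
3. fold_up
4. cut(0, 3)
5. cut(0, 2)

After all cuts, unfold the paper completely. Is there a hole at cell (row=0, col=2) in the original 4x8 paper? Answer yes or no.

Answer: yes

Derivation:
Op 1 fold_left: fold axis v@4; visible region now rows[0,4) x cols[0,4) = 4x4
Op 2 fold_down: fold axis h@2; visible region now rows[2,4) x cols[0,4) = 2x4
Op 3 fold_up: fold axis h@3; visible region now rows[2,3) x cols[0,4) = 1x4
Op 4 cut(0, 3): punch at orig (2,3); cuts so far [(2, 3)]; region rows[2,3) x cols[0,4) = 1x4
Op 5 cut(0, 2): punch at orig (2,2); cuts so far [(2, 2), (2, 3)]; region rows[2,3) x cols[0,4) = 1x4
Unfold 1 (reflect across h@3): 4 holes -> [(2, 2), (2, 3), (3, 2), (3, 3)]
Unfold 2 (reflect across h@2): 8 holes -> [(0, 2), (0, 3), (1, 2), (1, 3), (2, 2), (2, 3), (3, 2), (3, 3)]
Unfold 3 (reflect across v@4): 16 holes -> [(0, 2), (0, 3), (0, 4), (0, 5), (1, 2), (1, 3), (1, 4), (1, 5), (2, 2), (2, 3), (2, 4), (2, 5), (3, 2), (3, 3), (3, 4), (3, 5)]
Holes: [(0, 2), (0, 3), (0, 4), (0, 5), (1, 2), (1, 3), (1, 4), (1, 5), (2, 2), (2, 3), (2, 4), (2, 5), (3, 2), (3, 3), (3, 4), (3, 5)]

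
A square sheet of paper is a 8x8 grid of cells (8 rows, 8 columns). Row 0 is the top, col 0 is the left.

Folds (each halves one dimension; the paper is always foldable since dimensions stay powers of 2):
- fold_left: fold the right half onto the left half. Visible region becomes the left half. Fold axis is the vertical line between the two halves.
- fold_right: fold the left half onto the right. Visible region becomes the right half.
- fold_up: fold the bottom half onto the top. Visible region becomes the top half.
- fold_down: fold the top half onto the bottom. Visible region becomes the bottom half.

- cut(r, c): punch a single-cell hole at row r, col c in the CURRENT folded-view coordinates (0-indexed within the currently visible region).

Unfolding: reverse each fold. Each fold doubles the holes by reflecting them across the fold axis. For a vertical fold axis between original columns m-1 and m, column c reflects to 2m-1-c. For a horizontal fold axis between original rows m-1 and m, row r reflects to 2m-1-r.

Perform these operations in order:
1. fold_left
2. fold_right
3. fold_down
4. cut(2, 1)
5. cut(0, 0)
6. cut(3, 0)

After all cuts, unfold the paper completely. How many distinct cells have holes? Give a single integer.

Answer: 24

Derivation:
Op 1 fold_left: fold axis v@4; visible region now rows[0,8) x cols[0,4) = 8x4
Op 2 fold_right: fold axis v@2; visible region now rows[0,8) x cols[2,4) = 8x2
Op 3 fold_down: fold axis h@4; visible region now rows[4,8) x cols[2,4) = 4x2
Op 4 cut(2, 1): punch at orig (6,3); cuts so far [(6, 3)]; region rows[4,8) x cols[2,4) = 4x2
Op 5 cut(0, 0): punch at orig (4,2); cuts so far [(4, 2), (6, 3)]; region rows[4,8) x cols[2,4) = 4x2
Op 6 cut(3, 0): punch at orig (7,2); cuts so far [(4, 2), (6, 3), (7, 2)]; region rows[4,8) x cols[2,4) = 4x2
Unfold 1 (reflect across h@4): 6 holes -> [(0, 2), (1, 3), (3, 2), (4, 2), (6, 3), (7, 2)]
Unfold 2 (reflect across v@2): 12 holes -> [(0, 1), (0, 2), (1, 0), (1, 3), (3, 1), (3, 2), (4, 1), (4, 2), (6, 0), (6, 3), (7, 1), (7, 2)]
Unfold 3 (reflect across v@4): 24 holes -> [(0, 1), (0, 2), (0, 5), (0, 6), (1, 0), (1, 3), (1, 4), (1, 7), (3, 1), (3, 2), (3, 5), (3, 6), (4, 1), (4, 2), (4, 5), (4, 6), (6, 0), (6, 3), (6, 4), (6, 7), (7, 1), (7, 2), (7, 5), (7, 6)]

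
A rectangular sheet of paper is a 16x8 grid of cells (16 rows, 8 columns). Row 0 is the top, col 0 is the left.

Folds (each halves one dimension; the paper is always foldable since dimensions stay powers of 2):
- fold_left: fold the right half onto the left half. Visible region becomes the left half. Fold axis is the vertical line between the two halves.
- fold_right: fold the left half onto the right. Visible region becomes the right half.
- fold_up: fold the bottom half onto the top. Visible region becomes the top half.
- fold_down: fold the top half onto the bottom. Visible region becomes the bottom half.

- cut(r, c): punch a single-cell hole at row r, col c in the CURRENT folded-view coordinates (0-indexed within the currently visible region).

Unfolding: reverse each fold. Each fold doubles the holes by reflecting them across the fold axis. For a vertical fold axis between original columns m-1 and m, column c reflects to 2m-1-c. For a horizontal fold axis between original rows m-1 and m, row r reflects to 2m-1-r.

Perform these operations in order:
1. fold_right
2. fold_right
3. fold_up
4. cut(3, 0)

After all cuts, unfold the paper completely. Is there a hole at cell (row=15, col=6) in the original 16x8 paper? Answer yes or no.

Answer: no

Derivation:
Op 1 fold_right: fold axis v@4; visible region now rows[0,16) x cols[4,8) = 16x4
Op 2 fold_right: fold axis v@6; visible region now rows[0,16) x cols[6,8) = 16x2
Op 3 fold_up: fold axis h@8; visible region now rows[0,8) x cols[6,8) = 8x2
Op 4 cut(3, 0): punch at orig (3,6); cuts so far [(3, 6)]; region rows[0,8) x cols[6,8) = 8x2
Unfold 1 (reflect across h@8): 2 holes -> [(3, 6), (12, 6)]
Unfold 2 (reflect across v@6): 4 holes -> [(3, 5), (3, 6), (12, 5), (12, 6)]
Unfold 3 (reflect across v@4): 8 holes -> [(3, 1), (3, 2), (3, 5), (3, 6), (12, 1), (12, 2), (12, 5), (12, 6)]
Holes: [(3, 1), (3, 2), (3, 5), (3, 6), (12, 1), (12, 2), (12, 5), (12, 6)]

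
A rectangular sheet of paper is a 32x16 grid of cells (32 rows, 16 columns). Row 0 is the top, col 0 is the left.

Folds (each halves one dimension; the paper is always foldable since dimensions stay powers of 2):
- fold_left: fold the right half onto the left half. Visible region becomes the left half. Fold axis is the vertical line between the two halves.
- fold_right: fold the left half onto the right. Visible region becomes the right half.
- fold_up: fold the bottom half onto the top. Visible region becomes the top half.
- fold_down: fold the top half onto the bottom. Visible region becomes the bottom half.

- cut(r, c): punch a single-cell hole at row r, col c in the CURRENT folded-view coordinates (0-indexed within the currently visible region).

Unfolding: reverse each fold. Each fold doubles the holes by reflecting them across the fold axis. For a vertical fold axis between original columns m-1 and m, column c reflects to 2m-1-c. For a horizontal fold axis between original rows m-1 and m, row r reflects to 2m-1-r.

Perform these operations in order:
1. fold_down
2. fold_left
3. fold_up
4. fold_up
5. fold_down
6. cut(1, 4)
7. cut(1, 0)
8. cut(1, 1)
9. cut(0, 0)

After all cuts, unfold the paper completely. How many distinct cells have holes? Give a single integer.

Op 1 fold_down: fold axis h@16; visible region now rows[16,32) x cols[0,16) = 16x16
Op 2 fold_left: fold axis v@8; visible region now rows[16,32) x cols[0,8) = 16x8
Op 3 fold_up: fold axis h@24; visible region now rows[16,24) x cols[0,8) = 8x8
Op 4 fold_up: fold axis h@20; visible region now rows[16,20) x cols[0,8) = 4x8
Op 5 fold_down: fold axis h@18; visible region now rows[18,20) x cols[0,8) = 2x8
Op 6 cut(1, 4): punch at orig (19,4); cuts so far [(19, 4)]; region rows[18,20) x cols[0,8) = 2x8
Op 7 cut(1, 0): punch at orig (19,0); cuts so far [(19, 0), (19, 4)]; region rows[18,20) x cols[0,8) = 2x8
Op 8 cut(1, 1): punch at orig (19,1); cuts so far [(19, 0), (19, 1), (19, 4)]; region rows[18,20) x cols[0,8) = 2x8
Op 9 cut(0, 0): punch at orig (18,0); cuts so far [(18, 0), (19, 0), (19, 1), (19, 4)]; region rows[18,20) x cols[0,8) = 2x8
Unfold 1 (reflect across h@18): 8 holes -> [(16, 0), (16, 1), (16, 4), (17, 0), (18, 0), (19, 0), (19, 1), (19, 4)]
Unfold 2 (reflect across h@20): 16 holes -> [(16, 0), (16, 1), (16, 4), (17, 0), (18, 0), (19, 0), (19, 1), (19, 4), (20, 0), (20, 1), (20, 4), (21, 0), (22, 0), (23, 0), (23, 1), (23, 4)]
Unfold 3 (reflect across h@24): 32 holes -> [(16, 0), (16, 1), (16, 4), (17, 0), (18, 0), (19, 0), (19, 1), (19, 4), (20, 0), (20, 1), (20, 4), (21, 0), (22, 0), (23, 0), (23, 1), (23, 4), (24, 0), (24, 1), (24, 4), (25, 0), (26, 0), (27, 0), (27, 1), (27, 4), (28, 0), (28, 1), (28, 4), (29, 0), (30, 0), (31, 0), (31, 1), (31, 4)]
Unfold 4 (reflect across v@8): 64 holes -> [(16, 0), (16, 1), (16, 4), (16, 11), (16, 14), (16, 15), (17, 0), (17, 15), (18, 0), (18, 15), (19, 0), (19, 1), (19, 4), (19, 11), (19, 14), (19, 15), (20, 0), (20, 1), (20, 4), (20, 11), (20, 14), (20, 15), (21, 0), (21, 15), (22, 0), (22, 15), (23, 0), (23, 1), (23, 4), (23, 11), (23, 14), (23, 15), (24, 0), (24, 1), (24, 4), (24, 11), (24, 14), (24, 15), (25, 0), (25, 15), (26, 0), (26, 15), (27, 0), (27, 1), (27, 4), (27, 11), (27, 14), (27, 15), (28, 0), (28, 1), (28, 4), (28, 11), (28, 14), (28, 15), (29, 0), (29, 15), (30, 0), (30, 15), (31, 0), (31, 1), (31, 4), (31, 11), (31, 14), (31, 15)]
Unfold 5 (reflect across h@16): 128 holes -> [(0, 0), (0, 1), (0, 4), (0, 11), (0, 14), (0, 15), (1, 0), (1, 15), (2, 0), (2, 15), (3, 0), (3, 1), (3, 4), (3, 11), (3, 14), (3, 15), (4, 0), (4, 1), (4, 4), (4, 11), (4, 14), (4, 15), (5, 0), (5, 15), (6, 0), (6, 15), (7, 0), (7, 1), (7, 4), (7, 11), (7, 14), (7, 15), (8, 0), (8, 1), (8, 4), (8, 11), (8, 14), (8, 15), (9, 0), (9, 15), (10, 0), (10, 15), (11, 0), (11, 1), (11, 4), (11, 11), (11, 14), (11, 15), (12, 0), (12, 1), (12, 4), (12, 11), (12, 14), (12, 15), (13, 0), (13, 15), (14, 0), (14, 15), (15, 0), (15, 1), (15, 4), (15, 11), (15, 14), (15, 15), (16, 0), (16, 1), (16, 4), (16, 11), (16, 14), (16, 15), (17, 0), (17, 15), (18, 0), (18, 15), (19, 0), (19, 1), (19, 4), (19, 11), (19, 14), (19, 15), (20, 0), (20, 1), (20, 4), (20, 11), (20, 14), (20, 15), (21, 0), (21, 15), (22, 0), (22, 15), (23, 0), (23, 1), (23, 4), (23, 11), (23, 14), (23, 15), (24, 0), (24, 1), (24, 4), (24, 11), (24, 14), (24, 15), (25, 0), (25, 15), (26, 0), (26, 15), (27, 0), (27, 1), (27, 4), (27, 11), (27, 14), (27, 15), (28, 0), (28, 1), (28, 4), (28, 11), (28, 14), (28, 15), (29, 0), (29, 15), (30, 0), (30, 15), (31, 0), (31, 1), (31, 4), (31, 11), (31, 14), (31, 15)]

Answer: 128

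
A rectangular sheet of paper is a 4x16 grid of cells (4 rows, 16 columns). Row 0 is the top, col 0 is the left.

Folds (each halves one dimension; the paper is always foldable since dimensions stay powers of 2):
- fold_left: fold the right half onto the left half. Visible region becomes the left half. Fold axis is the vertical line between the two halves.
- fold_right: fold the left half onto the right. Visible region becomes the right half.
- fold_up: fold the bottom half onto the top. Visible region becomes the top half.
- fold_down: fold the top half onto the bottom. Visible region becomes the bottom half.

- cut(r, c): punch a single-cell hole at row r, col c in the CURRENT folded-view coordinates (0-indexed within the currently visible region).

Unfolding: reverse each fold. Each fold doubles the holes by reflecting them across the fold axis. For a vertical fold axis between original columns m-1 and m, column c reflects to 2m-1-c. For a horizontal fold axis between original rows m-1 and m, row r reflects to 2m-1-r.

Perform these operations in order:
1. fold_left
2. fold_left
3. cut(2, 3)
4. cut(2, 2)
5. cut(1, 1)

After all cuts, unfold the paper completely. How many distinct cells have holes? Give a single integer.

Answer: 12

Derivation:
Op 1 fold_left: fold axis v@8; visible region now rows[0,4) x cols[0,8) = 4x8
Op 2 fold_left: fold axis v@4; visible region now rows[0,4) x cols[0,4) = 4x4
Op 3 cut(2, 3): punch at orig (2,3); cuts so far [(2, 3)]; region rows[0,4) x cols[0,4) = 4x4
Op 4 cut(2, 2): punch at orig (2,2); cuts so far [(2, 2), (2, 3)]; region rows[0,4) x cols[0,4) = 4x4
Op 5 cut(1, 1): punch at orig (1,1); cuts so far [(1, 1), (2, 2), (2, 3)]; region rows[0,4) x cols[0,4) = 4x4
Unfold 1 (reflect across v@4): 6 holes -> [(1, 1), (1, 6), (2, 2), (2, 3), (2, 4), (2, 5)]
Unfold 2 (reflect across v@8): 12 holes -> [(1, 1), (1, 6), (1, 9), (1, 14), (2, 2), (2, 3), (2, 4), (2, 5), (2, 10), (2, 11), (2, 12), (2, 13)]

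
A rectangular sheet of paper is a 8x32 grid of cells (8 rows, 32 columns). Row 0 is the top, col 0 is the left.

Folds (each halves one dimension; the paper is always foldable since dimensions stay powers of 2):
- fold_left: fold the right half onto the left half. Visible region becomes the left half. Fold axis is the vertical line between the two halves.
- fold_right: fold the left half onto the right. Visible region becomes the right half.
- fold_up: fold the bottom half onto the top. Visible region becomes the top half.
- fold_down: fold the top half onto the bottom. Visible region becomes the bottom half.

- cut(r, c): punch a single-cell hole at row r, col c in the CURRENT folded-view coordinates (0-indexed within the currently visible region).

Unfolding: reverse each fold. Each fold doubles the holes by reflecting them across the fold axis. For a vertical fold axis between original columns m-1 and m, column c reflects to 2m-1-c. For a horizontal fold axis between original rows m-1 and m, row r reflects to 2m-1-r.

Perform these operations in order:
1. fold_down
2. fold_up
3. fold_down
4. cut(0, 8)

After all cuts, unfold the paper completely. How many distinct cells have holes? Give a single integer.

Op 1 fold_down: fold axis h@4; visible region now rows[4,8) x cols[0,32) = 4x32
Op 2 fold_up: fold axis h@6; visible region now rows[4,6) x cols[0,32) = 2x32
Op 3 fold_down: fold axis h@5; visible region now rows[5,6) x cols[0,32) = 1x32
Op 4 cut(0, 8): punch at orig (5,8); cuts so far [(5, 8)]; region rows[5,6) x cols[0,32) = 1x32
Unfold 1 (reflect across h@5): 2 holes -> [(4, 8), (5, 8)]
Unfold 2 (reflect across h@6): 4 holes -> [(4, 8), (5, 8), (6, 8), (7, 8)]
Unfold 3 (reflect across h@4): 8 holes -> [(0, 8), (1, 8), (2, 8), (3, 8), (4, 8), (5, 8), (6, 8), (7, 8)]

Answer: 8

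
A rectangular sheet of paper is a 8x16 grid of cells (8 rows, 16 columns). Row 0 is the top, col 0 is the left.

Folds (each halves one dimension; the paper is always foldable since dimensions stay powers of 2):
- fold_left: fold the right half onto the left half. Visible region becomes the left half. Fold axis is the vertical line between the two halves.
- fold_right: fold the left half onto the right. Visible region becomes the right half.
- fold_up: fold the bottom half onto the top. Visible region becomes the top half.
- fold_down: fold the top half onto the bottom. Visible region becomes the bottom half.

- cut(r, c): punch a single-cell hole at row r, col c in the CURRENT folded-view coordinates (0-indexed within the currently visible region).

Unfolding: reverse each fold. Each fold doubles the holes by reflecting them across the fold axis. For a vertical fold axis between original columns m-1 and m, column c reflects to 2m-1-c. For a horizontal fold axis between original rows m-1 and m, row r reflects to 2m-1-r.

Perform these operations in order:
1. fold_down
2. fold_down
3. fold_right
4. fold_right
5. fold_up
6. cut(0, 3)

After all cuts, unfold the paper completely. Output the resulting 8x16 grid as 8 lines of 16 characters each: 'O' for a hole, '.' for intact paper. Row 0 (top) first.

Op 1 fold_down: fold axis h@4; visible region now rows[4,8) x cols[0,16) = 4x16
Op 2 fold_down: fold axis h@6; visible region now rows[6,8) x cols[0,16) = 2x16
Op 3 fold_right: fold axis v@8; visible region now rows[6,8) x cols[8,16) = 2x8
Op 4 fold_right: fold axis v@12; visible region now rows[6,8) x cols[12,16) = 2x4
Op 5 fold_up: fold axis h@7; visible region now rows[6,7) x cols[12,16) = 1x4
Op 6 cut(0, 3): punch at orig (6,15); cuts so far [(6, 15)]; region rows[6,7) x cols[12,16) = 1x4
Unfold 1 (reflect across h@7): 2 holes -> [(6, 15), (7, 15)]
Unfold 2 (reflect across v@12): 4 holes -> [(6, 8), (6, 15), (7, 8), (7, 15)]
Unfold 3 (reflect across v@8): 8 holes -> [(6, 0), (6, 7), (6, 8), (6, 15), (7, 0), (7, 7), (7, 8), (7, 15)]
Unfold 4 (reflect across h@6): 16 holes -> [(4, 0), (4, 7), (4, 8), (4, 15), (5, 0), (5, 7), (5, 8), (5, 15), (6, 0), (6, 7), (6, 8), (6, 15), (7, 0), (7, 7), (7, 8), (7, 15)]
Unfold 5 (reflect across h@4): 32 holes -> [(0, 0), (0, 7), (0, 8), (0, 15), (1, 0), (1, 7), (1, 8), (1, 15), (2, 0), (2, 7), (2, 8), (2, 15), (3, 0), (3, 7), (3, 8), (3, 15), (4, 0), (4, 7), (4, 8), (4, 15), (5, 0), (5, 7), (5, 8), (5, 15), (6, 0), (6, 7), (6, 8), (6, 15), (7, 0), (7, 7), (7, 8), (7, 15)]

Answer: O......OO......O
O......OO......O
O......OO......O
O......OO......O
O......OO......O
O......OO......O
O......OO......O
O......OO......O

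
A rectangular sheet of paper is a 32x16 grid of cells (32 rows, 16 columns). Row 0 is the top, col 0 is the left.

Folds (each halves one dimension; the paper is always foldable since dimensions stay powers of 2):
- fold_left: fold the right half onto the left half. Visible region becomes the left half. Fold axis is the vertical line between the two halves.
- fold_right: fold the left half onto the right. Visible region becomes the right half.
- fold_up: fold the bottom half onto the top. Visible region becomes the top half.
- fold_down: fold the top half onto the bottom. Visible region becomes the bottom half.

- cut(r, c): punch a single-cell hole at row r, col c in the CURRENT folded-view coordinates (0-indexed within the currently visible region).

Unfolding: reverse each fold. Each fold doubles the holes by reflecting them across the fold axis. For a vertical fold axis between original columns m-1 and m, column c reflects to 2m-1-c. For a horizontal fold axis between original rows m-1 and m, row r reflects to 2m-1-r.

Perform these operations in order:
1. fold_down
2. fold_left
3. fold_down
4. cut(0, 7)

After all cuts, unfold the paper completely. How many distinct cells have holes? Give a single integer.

Answer: 8

Derivation:
Op 1 fold_down: fold axis h@16; visible region now rows[16,32) x cols[0,16) = 16x16
Op 2 fold_left: fold axis v@8; visible region now rows[16,32) x cols[0,8) = 16x8
Op 3 fold_down: fold axis h@24; visible region now rows[24,32) x cols[0,8) = 8x8
Op 4 cut(0, 7): punch at orig (24,7); cuts so far [(24, 7)]; region rows[24,32) x cols[0,8) = 8x8
Unfold 1 (reflect across h@24): 2 holes -> [(23, 7), (24, 7)]
Unfold 2 (reflect across v@8): 4 holes -> [(23, 7), (23, 8), (24, 7), (24, 8)]
Unfold 3 (reflect across h@16): 8 holes -> [(7, 7), (7, 8), (8, 7), (8, 8), (23, 7), (23, 8), (24, 7), (24, 8)]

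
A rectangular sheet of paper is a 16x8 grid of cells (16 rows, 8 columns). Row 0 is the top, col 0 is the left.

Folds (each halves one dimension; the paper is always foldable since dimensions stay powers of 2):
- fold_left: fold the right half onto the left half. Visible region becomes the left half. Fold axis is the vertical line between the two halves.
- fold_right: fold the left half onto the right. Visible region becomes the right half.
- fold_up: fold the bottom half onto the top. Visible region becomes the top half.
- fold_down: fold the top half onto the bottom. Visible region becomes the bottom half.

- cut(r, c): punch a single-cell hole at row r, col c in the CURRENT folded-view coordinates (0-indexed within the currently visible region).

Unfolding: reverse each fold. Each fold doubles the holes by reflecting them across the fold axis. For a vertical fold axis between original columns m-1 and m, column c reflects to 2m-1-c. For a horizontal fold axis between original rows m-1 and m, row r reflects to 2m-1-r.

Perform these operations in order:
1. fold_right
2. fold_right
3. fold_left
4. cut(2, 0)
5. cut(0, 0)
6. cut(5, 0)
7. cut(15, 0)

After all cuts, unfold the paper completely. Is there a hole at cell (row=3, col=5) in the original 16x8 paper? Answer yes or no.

Answer: no

Derivation:
Op 1 fold_right: fold axis v@4; visible region now rows[0,16) x cols[4,8) = 16x4
Op 2 fold_right: fold axis v@6; visible region now rows[0,16) x cols[6,8) = 16x2
Op 3 fold_left: fold axis v@7; visible region now rows[0,16) x cols[6,7) = 16x1
Op 4 cut(2, 0): punch at orig (2,6); cuts so far [(2, 6)]; region rows[0,16) x cols[6,7) = 16x1
Op 5 cut(0, 0): punch at orig (0,6); cuts so far [(0, 6), (2, 6)]; region rows[0,16) x cols[6,7) = 16x1
Op 6 cut(5, 0): punch at orig (5,6); cuts so far [(0, 6), (2, 6), (5, 6)]; region rows[0,16) x cols[6,7) = 16x1
Op 7 cut(15, 0): punch at orig (15,6); cuts so far [(0, 6), (2, 6), (5, 6), (15, 6)]; region rows[0,16) x cols[6,7) = 16x1
Unfold 1 (reflect across v@7): 8 holes -> [(0, 6), (0, 7), (2, 6), (2, 7), (5, 6), (5, 7), (15, 6), (15, 7)]
Unfold 2 (reflect across v@6): 16 holes -> [(0, 4), (0, 5), (0, 6), (0, 7), (2, 4), (2, 5), (2, 6), (2, 7), (5, 4), (5, 5), (5, 6), (5, 7), (15, 4), (15, 5), (15, 6), (15, 7)]
Unfold 3 (reflect across v@4): 32 holes -> [(0, 0), (0, 1), (0, 2), (0, 3), (0, 4), (0, 5), (0, 6), (0, 7), (2, 0), (2, 1), (2, 2), (2, 3), (2, 4), (2, 5), (2, 6), (2, 7), (5, 0), (5, 1), (5, 2), (5, 3), (5, 4), (5, 5), (5, 6), (5, 7), (15, 0), (15, 1), (15, 2), (15, 3), (15, 4), (15, 5), (15, 6), (15, 7)]
Holes: [(0, 0), (0, 1), (0, 2), (0, 3), (0, 4), (0, 5), (0, 6), (0, 7), (2, 0), (2, 1), (2, 2), (2, 3), (2, 4), (2, 5), (2, 6), (2, 7), (5, 0), (5, 1), (5, 2), (5, 3), (5, 4), (5, 5), (5, 6), (5, 7), (15, 0), (15, 1), (15, 2), (15, 3), (15, 4), (15, 5), (15, 6), (15, 7)]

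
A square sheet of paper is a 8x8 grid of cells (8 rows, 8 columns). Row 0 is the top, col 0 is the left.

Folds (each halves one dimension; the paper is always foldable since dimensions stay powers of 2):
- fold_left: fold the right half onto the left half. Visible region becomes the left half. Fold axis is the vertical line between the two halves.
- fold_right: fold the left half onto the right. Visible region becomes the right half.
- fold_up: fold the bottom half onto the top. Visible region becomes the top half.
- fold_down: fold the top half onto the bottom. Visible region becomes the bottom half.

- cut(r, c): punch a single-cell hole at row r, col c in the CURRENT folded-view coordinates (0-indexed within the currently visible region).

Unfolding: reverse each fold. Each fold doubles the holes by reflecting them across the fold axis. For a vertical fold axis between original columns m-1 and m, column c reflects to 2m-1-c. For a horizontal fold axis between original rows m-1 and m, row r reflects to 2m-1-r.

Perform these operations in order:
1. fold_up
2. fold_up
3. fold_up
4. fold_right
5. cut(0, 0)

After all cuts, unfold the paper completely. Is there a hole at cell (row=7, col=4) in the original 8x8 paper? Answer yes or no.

Answer: yes

Derivation:
Op 1 fold_up: fold axis h@4; visible region now rows[0,4) x cols[0,8) = 4x8
Op 2 fold_up: fold axis h@2; visible region now rows[0,2) x cols[0,8) = 2x8
Op 3 fold_up: fold axis h@1; visible region now rows[0,1) x cols[0,8) = 1x8
Op 4 fold_right: fold axis v@4; visible region now rows[0,1) x cols[4,8) = 1x4
Op 5 cut(0, 0): punch at orig (0,4); cuts so far [(0, 4)]; region rows[0,1) x cols[4,8) = 1x4
Unfold 1 (reflect across v@4): 2 holes -> [(0, 3), (0, 4)]
Unfold 2 (reflect across h@1): 4 holes -> [(0, 3), (0, 4), (1, 3), (1, 4)]
Unfold 3 (reflect across h@2): 8 holes -> [(0, 3), (0, 4), (1, 3), (1, 4), (2, 3), (2, 4), (3, 3), (3, 4)]
Unfold 4 (reflect across h@4): 16 holes -> [(0, 3), (0, 4), (1, 3), (1, 4), (2, 3), (2, 4), (3, 3), (3, 4), (4, 3), (4, 4), (5, 3), (5, 4), (6, 3), (6, 4), (7, 3), (7, 4)]
Holes: [(0, 3), (0, 4), (1, 3), (1, 4), (2, 3), (2, 4), (3, 3), (3, 4), (4, 3), (4, 4), (5, 3), (5, 4), (6, 3), (6, 4), (7, 3), (7, 4)]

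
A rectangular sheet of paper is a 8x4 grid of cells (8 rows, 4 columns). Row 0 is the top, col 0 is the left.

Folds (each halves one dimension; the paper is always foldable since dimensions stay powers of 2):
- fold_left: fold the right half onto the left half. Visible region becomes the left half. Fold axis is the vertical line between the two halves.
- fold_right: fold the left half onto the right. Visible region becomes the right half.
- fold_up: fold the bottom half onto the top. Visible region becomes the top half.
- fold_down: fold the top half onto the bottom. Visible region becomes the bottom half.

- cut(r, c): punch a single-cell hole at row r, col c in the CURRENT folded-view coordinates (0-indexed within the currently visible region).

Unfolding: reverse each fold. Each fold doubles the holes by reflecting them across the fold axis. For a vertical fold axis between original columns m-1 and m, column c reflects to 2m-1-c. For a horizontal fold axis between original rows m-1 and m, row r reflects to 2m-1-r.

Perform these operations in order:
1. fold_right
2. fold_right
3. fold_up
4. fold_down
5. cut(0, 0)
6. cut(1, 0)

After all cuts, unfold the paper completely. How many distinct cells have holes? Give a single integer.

Op 1 fold_right: fold axis v@2; visible region now rows[0,8) x cols[2,4) = 8x2
Op 2 fold_right: fold axis v@3; visible region now rows[0,8) x cols[3,4) = 8x1
Op 3 fold_up: fold axis h@4; visible region now rows[0,4) x cols[3,4) = 4x1
Op 4 fold_down: fold axis h@2; visible region now rows[2,4) x cols[3,4) = 2x1
Op 5 cut(0, 0): punch at orig (2,3); cuts so far [(2, 3)]; region rows[2,4) x cols[3,4) = 2x1
Op 6 cut(1, 0): punch at orig (3,3); cuts so far [(2, 3), (3, 3)]; region rows[2,4) x cols[3,4) = 2x1
Unfold 1 (reflect across h@2): 4 holes -> [(0, 3), (1, 3), (2, 3), (3, 3)]
Unfold 2 (reflect across h@4): 8 holes -> [(0, 3), (1, 3), (2, 3), (3, 3), (4, 3), (5, 3), (6, 3), (7, 3)]
Unfold 3 (reflect across v@3): 16 holes -> [(0, 2), (0, 3), (1, 2), (1, 3), (2, 2), (2, 3), (3, 2), (3, 3), (4, 2), (4, 3), (5, 2), (5, 3), (6, 2), (6, 3), (7, 2), (7, 3)]
Unfold 4 (reflect across v@2): 32 holes -> [(0, 0), (0, 1), (0, 2), (0, 3), (1, 0), (1, 1), (1, 2), (1, 3), (2, 0), (2, 1), (2, 2), (2, 3), (3, 0), (3, 1), (3, 2), (3, 3), (4, 0), (4, 1), (4, 2), (4, 3), (5, 0), (5, 1), (5, 2), (5, 3), (6, 0), (6, 1), (6, 2), (6, 3), (7, 0), (7, 1), (7, 2), (7, 3)]

Answer: 32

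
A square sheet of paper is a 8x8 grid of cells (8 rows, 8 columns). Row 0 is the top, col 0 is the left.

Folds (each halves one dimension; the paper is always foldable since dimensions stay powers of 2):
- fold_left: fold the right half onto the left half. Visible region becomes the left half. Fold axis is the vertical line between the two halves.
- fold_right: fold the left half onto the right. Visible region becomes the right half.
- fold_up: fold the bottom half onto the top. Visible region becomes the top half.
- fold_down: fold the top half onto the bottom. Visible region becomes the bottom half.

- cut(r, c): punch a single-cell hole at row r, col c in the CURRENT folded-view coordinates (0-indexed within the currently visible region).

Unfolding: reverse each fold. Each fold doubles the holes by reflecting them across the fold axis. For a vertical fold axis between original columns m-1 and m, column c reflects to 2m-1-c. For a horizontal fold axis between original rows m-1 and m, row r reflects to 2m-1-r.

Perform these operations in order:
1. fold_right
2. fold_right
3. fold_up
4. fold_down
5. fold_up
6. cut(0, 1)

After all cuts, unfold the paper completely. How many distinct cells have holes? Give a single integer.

Op 1 fold_right: fold axis v@4; visible region now rows[0,8) x cols[4,8) = 8x4
Op 2 fold_right: fold axis v@6; visible region now rows[0,8) x cols[6,8) = 8x2
Op 3 fold_up: fold axis h@4; visible region now rows[0,4) x cols[6,8) = 4x2
Op 4 fold_down: fold axis h@2; visible region now rows[2,4) x cols[6,8) = 2x2
Op 5 fold_up: fold axis h@3; visible region now rows[2,3) x cols[6,8) = 1x2
Op 6 cut(0, 1): punch at orig (2,7); cuts so far [(2, 7)]; region rows[2,3) x cols[6,8) = 1x2
Unfold 1 (reflect across h@3): 2 holes -> [(2, 7), (3, 7)]
Unfold 2 (reflect across h@2): 4 holes -> [(0, 7), (1, 7), (2, 7), (3, 7)]
Unfold 3 (reflect across h@4): 8 holes -> [(0, 7), (1, 7), (2, 7), (3, 7), (4, 7), (5, 7), (6, 7), (7, 7)]
Unfold 4 (reflect across v@6): 16 holes -> [(0, 4), (0, 7), (1, 4), (1, 7), (2, 4), (2, 7), (3, 4), (3, 7), (4, 4), (4, 7), (5, 4), (5, 7), (6, 4), (6, 7), (7, 4), (7, 7)]
Unfold 5 (reflect across v@4): 32 holes -> [(0, 0), (0, 3), (0, 4), (0, 7), (1, 0), (1, 3), (1, 4), (1, 7), (2, 0), (2, 3), (2, 4), (2, 7), (3, 0), (3, 3), (3, 4), (3, 7), (4, 0), (4, 3), (4, 4), (4, 7), (5, 0), (5, 3), (5, 4), (5, 7), (6, 0), (6, 3), (6, 4), (6, 7), (7, 0), (7, 3), (7, 4), (7, 7)]

Answer: 32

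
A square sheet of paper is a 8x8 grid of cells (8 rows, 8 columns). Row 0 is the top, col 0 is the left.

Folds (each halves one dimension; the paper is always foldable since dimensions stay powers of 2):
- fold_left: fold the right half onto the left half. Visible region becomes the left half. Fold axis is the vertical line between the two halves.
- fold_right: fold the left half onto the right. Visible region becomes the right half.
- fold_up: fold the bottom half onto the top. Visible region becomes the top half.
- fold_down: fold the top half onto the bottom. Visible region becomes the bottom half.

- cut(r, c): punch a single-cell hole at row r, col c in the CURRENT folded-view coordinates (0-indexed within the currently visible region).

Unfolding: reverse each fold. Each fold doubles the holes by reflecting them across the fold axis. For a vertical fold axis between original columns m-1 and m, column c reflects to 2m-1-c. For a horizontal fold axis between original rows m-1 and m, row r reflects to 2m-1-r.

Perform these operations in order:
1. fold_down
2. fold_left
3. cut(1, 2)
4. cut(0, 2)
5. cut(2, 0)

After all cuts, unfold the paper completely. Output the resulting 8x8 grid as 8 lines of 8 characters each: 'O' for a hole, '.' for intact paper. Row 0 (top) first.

Op 1 fold_down: fold axis h@4; visible region now rows[4,8) x cols[0,8) = 4x8
Op 2 fold_left: fold axis v@4; visible region now rows[4,8) x cols[0,4) = 4x4
Op 3 cut(1, 2): punch at orig (5,2); cuts so far [(5, 2)]; region rows[4,8) x cols[0,4) = 4x4
Op 4 cut(0, 2): punch at orig (4,2); cuts so far [(4, 2), (5, 2)]; region rows[4,8) x cols[0,4) = 4x4
Op 5 cut(2, 0): punch at orig (6,0); cuts so far [(4, 2), (5, 2), (6, 0)]; region rows[4,8) x cols[0,4) = 4x4
Unfold 1 (reflect across v@4): 6 holes -> [(4, 2), (4, 5), (5, 2), (5, 5), (6, 0), (6, 7)]
Unfold 2 (reflect across h@4): 12 holes -> [(1, 0), (1, 7), (2, 2), (2, 5), (3, 2), (3, 5), (4, 2), (4, 5), (5, 2), (5, 5), (6, 0), (6, 7)]

Answer: ........
O......O
..O..O..
..O..O..
..O..O..
..O..O..
O......O
........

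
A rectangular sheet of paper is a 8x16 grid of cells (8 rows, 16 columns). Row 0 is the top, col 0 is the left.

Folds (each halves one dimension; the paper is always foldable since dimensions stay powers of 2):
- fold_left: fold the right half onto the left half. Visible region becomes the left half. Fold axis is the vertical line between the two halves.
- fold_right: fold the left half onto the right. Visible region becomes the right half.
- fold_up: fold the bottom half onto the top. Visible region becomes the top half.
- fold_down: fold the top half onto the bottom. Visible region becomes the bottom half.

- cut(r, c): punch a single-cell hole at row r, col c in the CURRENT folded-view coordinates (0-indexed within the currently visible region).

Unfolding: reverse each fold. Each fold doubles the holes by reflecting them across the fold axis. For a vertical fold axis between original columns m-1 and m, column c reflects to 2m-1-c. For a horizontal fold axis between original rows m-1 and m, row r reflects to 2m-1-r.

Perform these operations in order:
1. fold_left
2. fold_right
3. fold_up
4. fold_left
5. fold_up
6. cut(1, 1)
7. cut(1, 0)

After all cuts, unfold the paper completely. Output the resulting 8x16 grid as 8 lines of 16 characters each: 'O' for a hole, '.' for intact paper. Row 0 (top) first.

Answer: ................
OOOOOOOOOOOOOOOO
OOOOOOOOOOOOOOOO
................
................
OOOOOOOOOOOOOOOO
OOOOOOOOOOOOOOOO
................

Derivation:
Op 1 fold_left: fold axis v@8; visible region now rows[0,8) x cols[0,8) = 8x8
Op 2 fold_right: fold axis v@4; visible region now rows[0,8) x cols[4,8) = 8x4
Op 3 fold_up: fold axis h@4; visible region now rows[0,4) x cols[4,8) = 4x4
Op 4 fold_left: fold axis v@6; visible region now rows[0,4) x cols[4,6) = 4x2
Op 5 fold_up: fold axis h@2; visible region now rows[0,2) x cols[4,6) = 2x2
Op 6 cut(1, 1): punch at orig (1,5); cuts so far [(1, 5)]; region rows[0,2) x cols[4,6) = 2x2
Op 7 cut(1, 0): punch at orig (1,4); cuts so far [(1, 4), (1, 5)]; region rows[0,2) x cols[4,6) = 2x2
Unfold 1 (reflect across h@2): 4 holes -> [(1, 4), (1, 5), (2, 4), (2, 5)]
Unfold 2 (reflect across v@6): 8 holes -> [(1, 4), (1, 5), (1, 6), (1, 7), (2, 4), (2, 5), (2, 6), (2, 7)]
Unfold 3 (reflect across h@4): 16 holes -> [(1, 4), (1, 5), (1, 6), (1, 7), (2, 4), (2, 5), (2, 6), (2, 7), (5, 4), (5, 5), (5, 6), (5, 7), (6, 4), (6, 5), (6, 6), (6, 7)]
Unfold 4 (reflect across v@4): 32 holes -> [(1, 0), (1, 1), (1, 2), (1, 3), (1, 4), (1, 5), (1, 6), (1, 7), (2, 0), (2, 1), (2, 2), (2, 3), (2, 4), (2, 5), (2, 6), (2, 7), (5, 0), (5, 1), (5, 2), (5, 3), (5, 4), (5, 5), (5, 6), (5, 7), (6, 0), (6, 1), (6, 2), (6, 3), (6, 4), (6, 5), (6, 6), (6, 7)]
Unfold 5 (reflect across v@8): 64 holes -> [(1, 0), (1, 1), (1, 2), (1, 3), (1, 4), (1, 5), (1, 6), (1, 7), (1, 8), (1, 9), (1, 10), (1, 11), (1, 12), (1, 13), (1, 14), (1, 15), (2, 0), (2, 1), (2, 2), (2, 3), (2, 4), (2, 5), (2, 6), (2, 7), (2, 8), (2, 9), (2, 10), (2, 11), (2, 12), (2, 13), (2, 14), (2, 15), (5, 0), (5, 1), (5, 2), (5, 3), (5, 4), (5, 5), (5, 6), (5, 7), (5, 8), (5, 9), (5, 10), (5, 11), (5, 12), (5, 13), (5, 14), (5, 15), (6, 0), (6, 1), (6, 2), (6, 3), (6, 4), (6, 5), (6, 6), (6, 7), (6, 8), (6, 9), (6, 10), (6, 11), (6, 12), (6, 13), (6, 14), (6, 15)]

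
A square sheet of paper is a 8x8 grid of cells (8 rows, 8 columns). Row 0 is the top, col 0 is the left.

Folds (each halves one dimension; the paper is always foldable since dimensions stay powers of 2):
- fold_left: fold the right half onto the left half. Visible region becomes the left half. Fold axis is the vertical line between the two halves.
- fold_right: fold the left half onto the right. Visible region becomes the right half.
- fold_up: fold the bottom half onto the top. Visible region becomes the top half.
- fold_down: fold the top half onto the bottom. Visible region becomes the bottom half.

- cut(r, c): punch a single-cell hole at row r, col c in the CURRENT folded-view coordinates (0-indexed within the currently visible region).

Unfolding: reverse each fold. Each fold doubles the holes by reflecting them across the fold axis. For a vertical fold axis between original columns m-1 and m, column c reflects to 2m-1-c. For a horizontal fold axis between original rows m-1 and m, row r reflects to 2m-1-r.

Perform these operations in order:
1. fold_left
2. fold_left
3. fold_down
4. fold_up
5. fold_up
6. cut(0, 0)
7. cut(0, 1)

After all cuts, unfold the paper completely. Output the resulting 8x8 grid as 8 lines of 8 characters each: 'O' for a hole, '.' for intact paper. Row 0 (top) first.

Answer: OOOOOOOO
OOOOOOOO
OOOOOOOO
OOOOOOOO
OOOOOOOO
OOOOOOOO
OOOOOOOO
OOOOOOOO

Derivation:
Op 1 fold_left: fold axis v@4; visible region now rows[0,8) x cols[0,4) = 8x4
Op 2 fold_left: fold axis v@2; visible region now rows[0,8) x cols[0,2) = 8x2
Op 3 fold_down: fold axis h@4; visible region now rows[4,8) x cols[0,2) = 4x2
Op 4 fold_up: fold axis h@6; visible region now rows[4,6) x cols[0,2) = 2x2
Op 5 fold_up: fold axis h@5; visible region now rows[4,5) x cols[0,2) = 1x2
Op 6 cut(0, 0): punch at orig (4,0); cuts so far [(4, 0)]; region rows[4,5) x cols[0,2) = 1x2
Op 7 cut(0, 1): punch at orig (4,1); cuts so far [(4, 0), (4, 1)]; region rows[4,5) x cols[0,2) = 1x2
Unfold 1 (reflect across h@5): 4 holes -> [(4, 0), (4, 1), (5, 0), (5, 1)]
Unfold 2 (reflect across h@6): 8 holes -> [(4, 0), (4, 1), (5, 0), (5, 1), (6, 0), (6, 1), (7, 0), (7, 1)]
Unfold 3 (reflect across h@4): 16 holes -> [(0, 0), (0, 1), (1, 0), (1, 1), (2, 0), (2, 1), (3, 0), (3, 1), (4, 0), (4, 1), (5, 0), (5, 1), (6, 0), (6, 1), (7, 0), (7, 1)]
Unfold 4 (reflect across v@2): 32 holes -> [(0, 0), (0, 1), (0, 2), (0, 3), (1, 0), (1, 1), (1, 2), (1, 3), (2, 0), (2, 1), (2, 2), (2, 3), (3, 0), (3, 1), (3, 2), (3, 3), (4, 0), (4, 1), (4, 2), (4, 3), (5, 0), (5, 1), (5, 2), (5, 3), (6, 0), (6, 1), (6, 2), (6, 3), (7, 0), (7, 1), (7, 2), (7, 3)]
Unfold 5 (reflect across v@4): 64 holes -> [(0, 0), (0, 1), (0, 2), (0, 3), (0, 4), (0, 5), (0, 6), (0, 7), (1, 0), (1, 1), (1, 2), (1, 3), (1, 4), (1, 5), (1, 6), (1, 7), (2, 0), (2, 1), (2, 2), (2, 3), (2, 4), (2, 5), (2, 6), (2, 7), (3, 0), (3, 1), (3, 2), (3, 3), (3, 4), (3, 5), (3, 6), (3, 7), (4, 0), (4, 1), (4, 2), (4, 3), (4, 4), (4, 5), (4, 6), (4, 7), (5, 0), (5, 1), (5, 2), (5, 3), (5, 4), (5, 5), (5, 6), (5, 7), (6, 0), (6, 1), (6, 2), (6, 3), (6, 4), (6, 5), (6, 6), (6, 7), (7, 0), (7, 1), (7, 2), (7, 3), (7, 4), (7, 5), (7, 6), (7, 7)]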